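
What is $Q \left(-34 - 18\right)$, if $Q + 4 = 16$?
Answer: $-624$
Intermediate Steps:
$Q = 12$ ($Q = -4 + 16 = 12$)
$Q \left(-34 - 18\right) = 12 \left(-34 - 18\right) = 12 \left(-52\right) = -624$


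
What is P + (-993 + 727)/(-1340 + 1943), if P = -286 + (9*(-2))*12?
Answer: -302972/603 ≈ -502.44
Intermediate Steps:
P = -502 (P = -286 - 18*12 = -286 - 216 = -502)
P + (-993 + 727)/(-1340 + 1943) = -502 + (-993 + 727)/(-1340 + 1943) = -502 - 266/603 = -302972/603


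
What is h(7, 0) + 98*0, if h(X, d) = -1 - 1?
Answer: -2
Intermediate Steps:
h(X, d) = -2
h(7, 0) + 98*0 = -2 + 98*0 = -2 + 0 = -2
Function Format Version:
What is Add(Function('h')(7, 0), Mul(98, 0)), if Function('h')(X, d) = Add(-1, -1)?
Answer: -2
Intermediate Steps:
Function('h')(X, d) = -2
Add(Function('h')(7, 0), Mul(98, 0)) = Add(-2, Mul(98, 0)) = Add(-2, 0) = -2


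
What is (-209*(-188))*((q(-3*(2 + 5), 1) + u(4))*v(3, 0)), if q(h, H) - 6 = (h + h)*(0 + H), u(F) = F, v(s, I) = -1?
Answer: 1257344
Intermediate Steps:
q(h, H) = 6 + 2*H*h (q(h, H) = 6 + (h + h)*(0 + H) = 6 + (2*h)*H = 6 + 2*H*h)
(-209*(-188))*((q(-3*(2 + 5), 1) + u(4))*v(3, 0)) = (-209*(-188))*(((6 + 2*1*(-3*(2 + 5))) + 4)*(-1)) = 39292*(((6 + 2*1*(-3*7)) + 4)*(-1)) = 39292*(((6 + 2*1*(-21)) + 4)*(-1)) = 39292*(((6 - 42) + 4)*(-1)) = 39292*((-36 + 4)*(-1)) = 39292*(-32*(-1)) = 39292*32 = 1257344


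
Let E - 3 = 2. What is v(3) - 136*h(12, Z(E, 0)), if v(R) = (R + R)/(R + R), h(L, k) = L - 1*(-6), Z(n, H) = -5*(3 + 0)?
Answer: -2447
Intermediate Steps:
E = 5 (E = 3 + 2 = 5)
Z(n, H) = -15 (Z(n, H) = -5*3 = -15)
h(L, k) = 6 + L (h(L, k) = L + 6 = 6 + L)
v(R) = 1 (v(R) = (2*R)/((2*R)) = (2*R)*(1/(2*R)) = 1)
v(3) - 136*h(12, Z(E, 0)) = 1 - 136*(6 + 12) = 1 - 136*18 = 1 - 2448 = -2447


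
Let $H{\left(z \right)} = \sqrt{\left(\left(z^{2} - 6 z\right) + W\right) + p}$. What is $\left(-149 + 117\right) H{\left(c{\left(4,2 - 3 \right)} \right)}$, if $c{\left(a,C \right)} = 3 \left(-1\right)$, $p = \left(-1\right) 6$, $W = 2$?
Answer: $- 32 \sqrt{23} \approx -153.47$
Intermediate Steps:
$p = -6$
$c{\left(a,C \right)} = -3$
$H{\left(z \right)} = \sqrt{-4 + z^{2} - 6 z}$ ($H{\left(z \right)} = \sqrt{\left(\left(z^{2} - 6 z\right) + 2\right) - 6} = \sqrt{\left(2 + z^{2} - 6 z\right) - 6} = \sqrt{-4 + z^{2} - 6 z}$)
$\left(-149 + 117\right) H{\left(c{\left(4,2 - 3 \right)} \right)} = \left(-149 + 117\right) \sqrt{-4 + \left(-3\right)^{2} - -18} = - 32 \sqrt{-4 + 9 + 18} = - 32 \sqrt{23}$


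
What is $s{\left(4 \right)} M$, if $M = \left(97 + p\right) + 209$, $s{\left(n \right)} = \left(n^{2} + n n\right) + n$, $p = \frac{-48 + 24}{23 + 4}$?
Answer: $10984$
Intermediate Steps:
$p = - \frac{8}{9}$ ($p = - \frac{24}{27} = \left(-24\right) \frac{1}{27} = - \frac{8}{9} \approx -0.88889$)
$s{\left(n \right)} = n + 2 n^{2}$ ($s{\left(n \right)} = \left(n^{2} + n^{2}\right) + n = 2 n^{2} + n = n + 2 n^{2}$)
$M = \frac{2746}{9}$ ($M = \left(97 - \frac{8}{9}\right) + 209 = \frac{865}{9} + 209 = \frac{2746}{9} \approx 305.11$)
$s{\left(4 \right)} M = 4 \left(1 + 2 \cdot 4\right) \frac{2746}{9} = 4 \left(1 + 8\right) \frac{2746}{9} = 4 \cdot 9 \cdot \frac{2746}{9} = 36 \cdot \frac{2746}{9} = 10984$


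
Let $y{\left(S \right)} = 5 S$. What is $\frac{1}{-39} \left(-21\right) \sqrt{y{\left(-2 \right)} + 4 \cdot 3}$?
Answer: $\frac{7 \sqrt{2}}{13} \approx 0.7615$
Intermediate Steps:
$\frac{1}{-39} \left(-21\right) \sqrt{y{\left(-2 \right)} + 4 \cdot 3} = \frac{1}{-39} \left(-21\right) \sqrt{5 \left(-2\right) + 4 \cdot 3} = \left(- \frac{1}{39}\right) \left(-21\right) \sqrt{-10 + 12} = \frac{7 \sqrt{2}}{13}$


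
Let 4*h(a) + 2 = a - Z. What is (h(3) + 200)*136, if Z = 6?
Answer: 27030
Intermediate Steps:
h(a) = -2 + a/4 (h(a) = -1/2 + (a - 1*6)/4 = -1/2 + (a - 6)/4 = -1/2 + (-6 + a)/4 = -1/2 + (-3/2 + a/4) = -2 + a/4)
(h(3) + 200)*136 = ((-2 + (1/4)*3) + 200)*136 = ((-2 + 3/4) + 200)*136 = (-5/4 + 200)*136 = (795/4)*136 = 27030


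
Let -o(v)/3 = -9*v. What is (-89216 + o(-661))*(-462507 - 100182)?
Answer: 60243172407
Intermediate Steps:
o(v) = 27*v (o(v) = -(-27)*v = 27*v)
(-89216 + o(-661))*(-462507 - 100182) = (-89216 + 27*(-661))*(-462507 - 100182) = (-89216 - 17847)*(-562689) = -107063*(-562689) = 60243172407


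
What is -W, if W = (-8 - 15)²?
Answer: -529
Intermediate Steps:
W = 529 (W = (-23)² = 529)
-W = -1*529 = -529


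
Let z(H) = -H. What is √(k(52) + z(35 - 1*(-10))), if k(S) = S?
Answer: √7 ≈ 2.6458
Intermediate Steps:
√(k(52) + z(35 - 1*(-10))) = √(52 - (35 - 1*(-10))) = √(52 - (35 + 10)) = √(52 - 1*45) = √(52 - 45) = √7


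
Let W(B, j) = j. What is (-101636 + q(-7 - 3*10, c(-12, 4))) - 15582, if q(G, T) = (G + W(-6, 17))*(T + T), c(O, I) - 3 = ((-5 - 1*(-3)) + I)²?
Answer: -117498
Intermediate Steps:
c(O, I) = 3 + (-2 + I)² (c(O, I) = 3 + ((-5 - 1*(-3)) + I)² = 3 + ((-5 + 3) + I)² = 3 + (-2 + I)²)
q(G, T) = 2*T*(17 + G) (q(G, T) = (G + 17)*(T + T) = (17 + G)*(2*T) = 2*T*(17 + G))
(-101636 + q(-7 - 3*10, c(-12, 4))) - 15582 = (-101636 + 2*(3 + (-2 + 4)²)*(17 + (-7 - 3*10))) - 15582 = (-101636 + 2*(3 + 2²)*(17 + (-7 - 30))) - 15582 = (-101636 + 2*(3 + 4)*(17 - 37)) - 15582 = (-101636 + 2*7*(-20)) - 15582 = (-101636 - 280) - 15582 = -101916 - 15582 = -117498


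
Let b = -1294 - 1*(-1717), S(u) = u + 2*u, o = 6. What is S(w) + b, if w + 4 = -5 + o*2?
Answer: 432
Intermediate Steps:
w = 3 (w = -4 + (-5 + 6*2) = -4 + (-5 + 12) = -4 + 7 = 3)
S(u) = 3*u
b = 423 (b = -1294 + 1717 = 423)
S(w) + b = 3*3 + 423 = 9 + 423 = 432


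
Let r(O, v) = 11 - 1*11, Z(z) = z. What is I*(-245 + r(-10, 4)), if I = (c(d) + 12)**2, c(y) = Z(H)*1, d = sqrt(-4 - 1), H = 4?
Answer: -62720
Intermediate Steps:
r(O, v) = 0 (r(O, v) = 11 - 11 = 0)
d = I*sqrt(5) (d = sqrt(-5) = I*sqrt(5) ≈ 2.2361*I)
c(y) = 4 (c(y) = 4*1 = 4)
I = 256 (I = (4 + 12)**2 = 16**2 = 256)
I*(-245 + r(-10, 4)) = 256*(-245 + 0) = 256*(-245) = -62720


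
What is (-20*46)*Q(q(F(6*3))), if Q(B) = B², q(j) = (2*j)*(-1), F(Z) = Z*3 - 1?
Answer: -10337120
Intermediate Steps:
F(Z) = -1 + 3*Z (F(Z) = 3*Z - 1 = -1 + 3*Z)
q(j) = -2*j
(-20*46)*Q(q(F(6*3))) = (-20*46)*(-2*(-1 + 3*(6*3)))² = -920*4*(-1 + 3*18)² = -920*4*(-1 + 54)² = -920*(-2*53)² = -920*(-106)² = -920*11236 = -10337120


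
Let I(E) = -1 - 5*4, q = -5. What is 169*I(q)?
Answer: -3549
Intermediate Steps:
I(E) = -21 (I(E) = -1 - 20 = -21)
169*I(q) = 169*(-21) = -3549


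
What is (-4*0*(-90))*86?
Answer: 0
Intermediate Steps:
(-4*0*(-90))*86 = (0*(-90))*86 = 0*86 = 0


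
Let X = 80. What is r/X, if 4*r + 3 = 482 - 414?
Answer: 13/64 ≈ 0.20313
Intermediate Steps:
r = 65/4 (r = -3/4 + (482 - 414)/4 = -3/4 + (1/4)*68 = -3/4 + 17 = 65/4 ≈ 16.250)
r/X = (65/4)/80 = (65/4)*(1/80) = 13/64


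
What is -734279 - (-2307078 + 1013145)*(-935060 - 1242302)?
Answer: -2817361279025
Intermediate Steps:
-734279 - (-2307078 + 1013145)*(-935060 - 1242302) = -734279 - (-1293933)*(-2177362) = -734279 - 1*2817360544746 = -734279 - 2817360544746 = -2817361279025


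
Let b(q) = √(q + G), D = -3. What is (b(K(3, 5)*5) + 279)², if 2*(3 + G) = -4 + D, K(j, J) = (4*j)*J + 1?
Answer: (558 + √1194)²/4 ≈ 87780.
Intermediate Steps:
K(j, J) = 1 + 4*J*j (K(j, J) = 4*J*j + 1 = 1 + 4*J*j)
G = -13/2 (G = -3 + (-4 - 3)/2 = -3 + (½)*(-7) = -3 - 7/2 = -13/2 ≈ -6.5000)
b(q) = √(-13/2 + q) (b(q) = √(q - 13/2) = √(-13/2 + q))
(b(K(3, 5)*5) + 279)² = (√(-26 + 4*((1 + 4*5*3)*5))/2 + 279)² = (√(-26 + 4*((1 + 60)*5))/2 + 279)² = (√(-26 + 4*(61*5))/2 + 279)² = (√(-26 + 4*305)/2 + 279)² = (√(-26 + 1220)/2 + 279)² = (√1194/2 + 279)² = (279 + √1194/2)²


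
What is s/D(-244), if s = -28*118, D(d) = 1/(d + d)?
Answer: 1612352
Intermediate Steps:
D(d) = 1/(2*d)
s = -3304
s/D(-244) = -3304/((1/2)/(-244)) = -3304/((1/2)*(-1/244)) = -3304/(-1/488) = -3304*(-488) = 1612352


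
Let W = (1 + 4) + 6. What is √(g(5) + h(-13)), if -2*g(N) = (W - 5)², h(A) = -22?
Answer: 2*I*√10 ≈ 6.3246*I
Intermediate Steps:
W = 11 (W = 5 + 6 = 11)
g(N) = -18 (g(N) = -(11 - 5)²/2 = -½*6² = -½*36 = -18)
√(g(5) + h(-13)) = √(-18 - 22) = √(-40) = 2*I*√10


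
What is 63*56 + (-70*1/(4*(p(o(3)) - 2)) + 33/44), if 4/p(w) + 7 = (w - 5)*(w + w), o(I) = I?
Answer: 10610/3 ≈ 3536.7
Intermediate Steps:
p(w) = 4/(-7 + 2*w*(-5 + w)) (p(w) = 4/(-7 + (w - 5)*(w + w)) = 4/(-7 + (-5 + w)*(2*w)) = 4/(-7 + 2*w*(-5 + w)))
63*56 + (-70*1/(4*(p(o(3)) - 2)) + 33/44) = 63*56 + (-70*1/(4*(4/(-7 - 10*3 + 2*3²) - 2)) + 33/44) = 3528 + (-70*1/(4*(4/(-7 - 30 + 2*9) - 2)) + 33*(1/44)) = 3528 + (-70*1/(4*(4/(-7 - 30 + 18) - 2)) + ¾) = 3528 + (-70*1/(4*(4/(-19) - 2)) + ¾) = 3528 + (-70*1/(4*(4*(-1/19) - 2)) + ¾) = 3528 + (-70*1/(4*(-4/19 - 2)) + ¾) = 3528 + (-70/(4*(-42/19)) + ¾) = 3528 + (-70/(-168/19) + ¾) = 3528 + (-70*(-19/168) + ¾) = 3528 + (95/12 + ¾) = 3528 + 26/3 = 10610/3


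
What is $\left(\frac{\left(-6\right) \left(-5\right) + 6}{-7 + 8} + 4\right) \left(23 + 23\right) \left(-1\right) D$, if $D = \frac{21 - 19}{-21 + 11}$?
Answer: $368$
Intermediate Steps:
$D = - \frac{1}{5}$ ($D = \frac{2}{-10} = 2 \left(- \frac{1}{10}\right) = - \frac{1}{5} \approx -0.2$)
$\left(\frac{\left(-6\right) \left(-5\right) + 6}{-7 + 8} + 4\right) \left(23 + 23\right) \left(-1\right) D = \left(\frac{\left(-6\right) \left(-5\right) + 6}{-7 + 8} + 4\right) \left(23 + 23\right) \left(-1\right) \left(- \frac{1}{5}\right) = \left(\frac{30 + 6}{1} + 4\right) 46 \left(-1\right) \left(- \frac{1}{5}\right) = \left(36 \cdot 1 + 4\right) 46 \left(-1\right) \left(- \frac{1}{5}\right) = \left(36 + 4\right) 46 \left(-1\right) \left(- \frac{1}{5}\right) = 40 \cdot 46 \left(-1\right) \left(- \frac{1}{5}\right) = 1840 \left(-1\right) \left(- \frac{1}{5}\right) = \left(-1840\right) \left(- \frac{1}{5}\right) = 368$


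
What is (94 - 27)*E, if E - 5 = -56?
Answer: -3417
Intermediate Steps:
E = -51 (E = 5 - 56 = -51)
(94 - 27)*E = (94 - 27)*(-51) = 67*(-51) = -3417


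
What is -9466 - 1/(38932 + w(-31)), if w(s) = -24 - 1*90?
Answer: -367451189/38818 ≈ -9466.0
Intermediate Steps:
w(s) = -114 (w(s) = -24 - 90 = -114)
-9466 - 1/(38932 + w(-31)) = -9466 - 1/(38932 - 114) = -9466 - 1/38818 = -367451189/38818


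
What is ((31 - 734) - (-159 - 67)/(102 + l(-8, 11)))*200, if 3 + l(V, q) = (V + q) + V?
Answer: -6585600/47 ≈ -1.4012e+5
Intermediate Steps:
l(V, q) = -3 + q + 2*V (l(V, q) = -3 + ((V + q) + V) = -3 + (q + 2*V) = -3 + q + 2*V)
((31 - 734) - (-159 - 67)/(102 + l(-8, 11)))*200 = ((31 - 734) - (-159 - 67)/(102 + (-3 + 11 + 2*(-8))))*200 = (-703 - (-226)/(102 + (-3 + 11 - 16)))*200 = (-703 - (-226)/(102 - 8))*200 = (-703 - (-226)/94)*200 = (-703 - 1*(-113/47))*200 = (-703 + 113/47)*200 = -32928/47*200 = -6585600/47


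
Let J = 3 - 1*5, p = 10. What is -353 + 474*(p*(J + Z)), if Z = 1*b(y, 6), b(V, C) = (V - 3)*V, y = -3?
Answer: 75487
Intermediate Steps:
b(V, C) = V*(-3 + V) (b(V, C) = (-3 + V)*V = V*(-3 + V))
J = -2 (J = 3 - 5 = -2)
Z = 18 (Z = 1*(-3*(-3 - 3)) = 1*(-3*(-6)) = 1*18 = 18)
-353 + 474*(p*(J + Z)) = -353 + 474*(10*(-2 + 18)) = -353 + 474*(10*16) = -353 + 474*160 = -353 + 75840 = 75487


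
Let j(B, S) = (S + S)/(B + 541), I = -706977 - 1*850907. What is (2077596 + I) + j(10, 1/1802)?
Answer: 258011542113/496451 ≈ 5.1971e+5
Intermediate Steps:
I = -1557884 (I = -706977 - 850907 = -1557884)
j(B, S) = 2*S/(541 + B) (j(B, S) = (2*S)/(541 + B) = 2*S/(541 + B))
(2077596 + I) + j(10, 1/1802) = (2077596 - 1557884) + 2/(1802*(541 + 10)) = 519712 + 2*(1/1802)/551 = 519712 + 2*(1/1802)*(1/551) = 519712 + 1/496451 = 258011542113/496451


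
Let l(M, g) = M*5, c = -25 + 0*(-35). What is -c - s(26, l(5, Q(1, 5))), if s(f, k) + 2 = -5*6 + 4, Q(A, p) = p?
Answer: 53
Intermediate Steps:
c = -25 (c = -25 + 0 = -25)
l(M, g) = 5*M
s(f, k) = -28 (s(f, k) = -2 + (-5*6 + 4) = -2 + (-30 + 4) = -2 - 26 = -28)
-c - s(26, l(5, Q(1, 5))) = -1*(-25) - 1*(-28) = 25 + 28 = 53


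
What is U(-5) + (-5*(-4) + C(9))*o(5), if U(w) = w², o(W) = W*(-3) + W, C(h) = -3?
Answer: -145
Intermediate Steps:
o(W) = -2*W (o(W) = -3*W + W = -2*W)
U(-5) + (-5*(-4) + C(9))*o(5) = (-5)² + (-5*(-4) - 3)*(-2*5) = 25 + (20 - 3)*(-10) = 25 + 17*(-10) = 25 - 170 = -145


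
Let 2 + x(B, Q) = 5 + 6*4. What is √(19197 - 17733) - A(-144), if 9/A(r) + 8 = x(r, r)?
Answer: -9/19 + 2*√366 ≈ 37.789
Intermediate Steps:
x(B, Q) = 27 (x(B, Q) = -2 + (5 + 6*4) = -2 + (5 + 24) = -2 + 29 = 27)
A(r) = 9/19 (A(r) = 9/(-8 + 27) = 9/19)
√(19197 - 17733) - A(-144) = √(19197 - 17733) - 1*9/19 = √1464 - 9/19 = 2*√366 - 9/19 = -9/19 + 2*√366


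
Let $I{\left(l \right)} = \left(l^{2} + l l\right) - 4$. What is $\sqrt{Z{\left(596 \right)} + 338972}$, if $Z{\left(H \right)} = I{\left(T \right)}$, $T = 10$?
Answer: $4 \sqrt{21198} \approx 582.38$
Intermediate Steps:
$I{\left(l \right)} = -4 + 2 l^{2}$ ($I{\left(l \right)} = \left(l^{2} + l^{2}\right) - 4 = 2 l^{2} - 4 = -4 + 2 l^{2}$)
$Z{\left(H \right)} = 196$ ($Z{\left(H \right)} = -4 + 2 \cdot 10^{2} = -4 + 2 \cdot 100 = -4 + 200 = 196$)
$\sqrt{Z{\left(596 \right)} + 338972} = \sqrt{196 + 338972} = \sqrt{339168} = 4 \sqrt{21198}$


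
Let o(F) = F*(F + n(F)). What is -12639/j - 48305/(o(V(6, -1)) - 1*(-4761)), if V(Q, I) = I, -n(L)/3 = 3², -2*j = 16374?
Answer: -111648288/13069181 ≈ -8.5429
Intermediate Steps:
j = -8187 (j = -½*16374 = -8187)
n(L) = -27 (n(L) = -3*3² = -3*9 = -27)
o(F) = F*(-27 + F) (o(F) = F*(F - 27) = F*(-27 + F))
-12639/j - 48305/(o(V(6, -1)) - 1*(-4761)) = -12639/(-8187) - 48305/(-(-27 - 1) - 1*(-4761)) = -12639*(-1/8187) - 48305/(-1*(-28) + 4761) = 4213/2729 - 48305/(28 + 4761) = 4213/2729 - 48305/4789 = -111648288/13069181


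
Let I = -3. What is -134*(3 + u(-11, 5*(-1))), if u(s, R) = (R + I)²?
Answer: -8978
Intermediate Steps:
u(s, R) = (-3 + R)² (u(s, R) = (R - 3)² = (-3 + R)²)
-134*(3 + u(-11, 5*(-1))) = -134*(3 + (-3 + 5*(-1))²) = -134*(3 + (-3 - 5)²) = -134*(3 + (-8)²) = -134*(3 + 64) = -134*67 = -8978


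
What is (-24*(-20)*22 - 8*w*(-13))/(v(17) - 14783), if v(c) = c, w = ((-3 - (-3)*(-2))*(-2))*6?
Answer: -3632/2461 ≈ -1.4758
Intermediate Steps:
w = 108 (w = ((-3 - 1*6)*(-2))*6 = ((-3 - 6)*(-2))*6 = -9*(-2)*6 = 18*6 = 108)
(-24*(-20)*22 - 8*w*(-13))/(v(17) - 14783) = (-24*(-20)*22 - 8*108*(-13))/(17 - 14783) = (480*22 - 864*(-13))/(-14766) = (10560 + 11232)*(-1/14766) = 21792*(-1/14766) = -3632/2461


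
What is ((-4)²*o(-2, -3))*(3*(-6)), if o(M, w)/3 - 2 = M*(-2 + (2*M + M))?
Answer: -15552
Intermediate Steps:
o(M, w) = 6 + 3*M*(-2 + 3*M) (o(M, w) = 6 + 3*(M*(-2 + (2*M + M))) = 6 + 3*(M*(-2 + 3*M)) = 6 + 3*M*(-2 + 3*M))
((-4)²*o(-2, -3))*(3*(-6)) = ((-4)²*(6 - 6*(-2) + 9*(-2)²))*(3*(-6)) = (16*(6 + 12 + 9*4))*(-18) = (16*(6 + 12 + 36))*(-18) = (16*54)*(-18) = 864*(-18) = -15552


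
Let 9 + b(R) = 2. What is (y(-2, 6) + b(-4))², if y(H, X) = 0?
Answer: 49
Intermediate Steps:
b(R) = -7 (b(R) = -9 + 2 = -7)
(y(-2, 6) + b(-4))² = (0 - 7)² = (-7)² = 49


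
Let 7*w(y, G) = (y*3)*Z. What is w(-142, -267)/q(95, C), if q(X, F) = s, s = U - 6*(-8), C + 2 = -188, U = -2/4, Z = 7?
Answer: -852/95 ≈ -8.9684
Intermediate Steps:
U = -½ (U = -2*¼ = -½ ≈ -0.50000)
C = -190 (C = -2 - 188 = -190)
s = 95/2 (s = -½ - 6*(-8) = -½ + 48 = 95/2 ≈ 47.500)
w(y, G) = 3*y (w(y, G) = ((y*3)*7)/7 = ((3*y)*7)/7 = (21*y)/7 = 3*y)
q(X, F) = 95/2
w(-142, -267)/q(95, C) = (3*(-142))/(95/2) = -426*2/95 = -852/95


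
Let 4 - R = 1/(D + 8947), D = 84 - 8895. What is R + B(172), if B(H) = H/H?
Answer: 679/136 ≈ 4.9926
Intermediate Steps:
D = -8811
B(H) = 1
R = 543/136 (R = 4 - 1/(-8811 + 8947) = 4 - 1/136 = 543/136 ≈ 3.9926)
R + B(172) = 543/136 + 1 = 679/136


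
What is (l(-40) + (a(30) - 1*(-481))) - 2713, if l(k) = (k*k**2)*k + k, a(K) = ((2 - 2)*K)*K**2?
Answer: 2557728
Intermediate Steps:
a(K) = 0 (a(K) = (0*K)*K**2 = 0*K**2 = 0)
l(k) = k + k**4 (l(k) = k**3*k + k = k**4 + k = k + k**4)
(l(-40) + (a(30) - 1*(-481))) - 2713 = ((-40 + (-40)**4) + (0 - 1*(-481))) - 2713 = ((-40 + 2560000) + (0 + 481)) - 2713 = (2559960 + 481) - 2713 = 2560441 - 2713 = 2557728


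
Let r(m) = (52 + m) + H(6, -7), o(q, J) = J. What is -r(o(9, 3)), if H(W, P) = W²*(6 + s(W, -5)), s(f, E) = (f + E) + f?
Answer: -523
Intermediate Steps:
s(f, E) = E + 2*f (s(f, E) = (E + f) + f = E + 2*f)
H(W, P) = W²*(1 + 2*W) (H(W, P) = W²*(6 + (-5 + 2*W)) = W²*(1 + 2*W))
r(m) = 520 + m (r(m) = (52 + m) + 6²*(1 + 2*6) = (52 + m) + 36*(1 + 12) = (52 + m) + 36*13 = (52 + m) + 468 = 520 + m)
-r(o(9, 3)) = -(520 + 3) = -1*523 = -523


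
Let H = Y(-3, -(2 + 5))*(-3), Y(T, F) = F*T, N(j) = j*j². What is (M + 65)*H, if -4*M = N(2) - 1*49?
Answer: -18963/4 ≈ -4740.8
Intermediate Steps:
N(j) = j³
H = -63 (H = (-(2 + 5)*(-3))*(-3) = (-1*7*(-3))*(-3) = -7*(-3)*(-3) = 21*(-3) = -63)
M = 41/4 (M = -(2³ - 1*49)/4 = -(8 - 49)/4 = -¼*(-41) = 41/4 ≈ 10.250)
(M + 65)*H = (41/4 + 65)*(-63) = (301/4)*(-63) = -18963/4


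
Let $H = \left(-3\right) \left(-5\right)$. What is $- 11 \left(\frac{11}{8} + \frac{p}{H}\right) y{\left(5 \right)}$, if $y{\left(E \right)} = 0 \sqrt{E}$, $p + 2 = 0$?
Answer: $0$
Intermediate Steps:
$p = -2$ ($p = -2 + 0 = -2$)
$H = 15$
$y{\left(E \right)} = 0$
$- 11 \left(\frac{11}{8} + \frac{p}{H}\right) y{\left(5 \right)} = - 11 \left(\frac{11}{8} - \frac{2}{15}\right) 0 = \left(-11\right) \frac{149}{120} \cdot 0 = \left(- \frac{1639}{120}\right) 0 = 0$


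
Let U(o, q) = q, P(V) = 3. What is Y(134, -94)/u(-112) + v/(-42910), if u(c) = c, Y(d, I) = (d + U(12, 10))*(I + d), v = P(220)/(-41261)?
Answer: -13007824971/252929930 ≈ -51.429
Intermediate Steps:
v = -3/41261 (v = 3/(-41261) = 3*(-1/41261) = -3/41261 ≈ -7.2708e-5)
Y(d, I) = (10 + d)*(I + d) (Y(d, I) = (d + 10)*(I + d) = (10 + d)*(I + d))
Y(134, -94)/u(-112) + v/(-42910) = (134**2 + 10*(-94) + 10*134 - 94*134)/(-112) - 3/41261/(-42910) = (17956 - 940 + 1340 - 12596)*(-1/112) - 3/41261*(-1/42910) = 5760*(-1/112) + 3/1770509510 = -360/7 + 3/1770509510 = -13007824971/252929930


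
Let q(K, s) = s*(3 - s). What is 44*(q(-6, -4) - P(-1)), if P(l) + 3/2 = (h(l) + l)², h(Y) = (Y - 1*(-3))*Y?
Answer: -1562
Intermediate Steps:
h(Y) = Y*(3 + Y) (h(Y) = (Y + 3)*Y = (3 + Y)*Y = Y*(3 + Y))
P(l) = -3/2 + (l + l*(3 + l))² (P(l) = -3/2 + (l*(3 + l) + l)² = -3/2 + (l + l*(3 + l))²)
44*(q(-6, -4) - P(-1)) = 44*(-4*(3 - 1*(-4)) - (-3/2 + (-1)²*(4 - 1)²)) = 44*(-4*(3 + 4) - (-3/2 + 1*3²)) = 44*(-4*7 - (-3/2 + 1*9)) = 44*(-28 - (-3/2 + 9)) = 44*(-28 - 1*15/2) = 44*(-28 - 15/2) = 44*(-71/2) = -1562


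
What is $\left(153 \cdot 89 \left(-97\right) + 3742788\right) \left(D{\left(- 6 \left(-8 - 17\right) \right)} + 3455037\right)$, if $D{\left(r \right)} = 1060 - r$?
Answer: $8370092821233$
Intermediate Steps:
$\left(153 \cdot 89 \left(-97\right) + 3742788\right) \left(D{\left(- 6 \left(-8 - 17\right) \right)} + 3455037\right) = \left(153 \cdot 89 \left(-97\right) + 3742788\right) \left(\left(1060 - - 6 \left(-8 - 17\right)\right) + 3455037\right) = \left(13617 \left(-97\right) + 3742788\right) \left(\left(1060 - \left(-6\right) \left(-25\right)\right) + 3455037\right) = \left(-1320849 + 3742788\right) \left(\left(1060 - 150\right) + 3455037\right) = 2421939 \left(\left(1060 - 150\right) + 3455037\right) = 2421939 \left(910 + 3455037\right) = 2421939 \cdot 3455947 = 8370092821233$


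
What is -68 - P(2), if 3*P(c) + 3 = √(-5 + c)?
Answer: -67 - I*√3/3 ≈ -67.0 - 0.57735*I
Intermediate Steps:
P(c) = -1 + √(-5 + c)/3
-68 - P(2) = -68 - (-1 + √(-5 + 2)/3) = -68 - (-1 + √(-3)/3) = -68 - (-1 + (I*√3)/3) = -68 - (-1 + I*√3/3) = -68 + (1 - I*√3/3) = -67 - I*√3/3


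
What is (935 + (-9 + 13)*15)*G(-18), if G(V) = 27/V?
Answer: -2985/2 ≈ -1492.5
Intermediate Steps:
(935 + (-9 + 13)*15)*G(-18) = (935 + (-9 + 13)*15)*(27/(-18)) = (935 + 4*15)*(27*(-1/18)) = (935 + 60)*(-3/2) = 995*(-3/2) = -2985/2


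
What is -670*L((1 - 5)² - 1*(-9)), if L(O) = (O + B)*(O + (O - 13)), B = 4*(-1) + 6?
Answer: -669330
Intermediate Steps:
B = 2 (B = -4 + 6 = 2)
L(O) = (-13 + 2*O)*(2 + O) (L(O) = (O + 2)*(O + (O - 13)) = (2 + O)*(O + (-13 + O)) = (2 + O)*(-13 + 2*O) = (-13 + 2*O)*(2 + O))
-670*L((1 - 5)² - 1*(-9)) = -670*(-26 - 9*((1 - 5)² - 1*(-9)) + 2*((1 - 5)² - 1*(-9))²) = -670*(-26 - 9*((-4)² + 9) + 2*((-4)² + 9)²) = -670*(-26 - 9*(16 + 9) + 2*(16 + 9)²) = -670*(-26 - 9*25 + 2*25²) = -670*(-26 - 225 + 2*625) = -670*(-26 - 225 + 1250) = -670*999 = -669330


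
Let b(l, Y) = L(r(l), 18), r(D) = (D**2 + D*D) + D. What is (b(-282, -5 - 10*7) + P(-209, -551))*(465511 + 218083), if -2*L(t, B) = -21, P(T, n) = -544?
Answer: -364697399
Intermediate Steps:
r(D) = D + 2*D**2 (r(D) = (D**2 + D**2) + D = 2*D**2 + D = D + 2*D**2)
L(t, B) = 21/2 (L(t, B) = -1/2*(-21) = 21/2)
b(l, Y) = 21/2
(b(-282, -5 - 10*7) + P(-209, -551))*(465511 + 218083) = (21/2 - 544)*(465511 + 218083) = -1067/2*683594 = -364697399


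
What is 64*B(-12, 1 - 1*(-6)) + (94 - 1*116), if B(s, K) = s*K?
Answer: -5398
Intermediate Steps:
B(s, K) = K*s
64*B(-12, 1 - 1*(-6)) + (94 - 1*116) = 64*((1 - 1*(-6))*(-12)) + (94 - 1*116) = 64*((1 + 6)*(-12)) + (94 - 116) = 64*(7*(-12)) - 22 = 64*(-84) - 22 = -5376 - 22 = -5398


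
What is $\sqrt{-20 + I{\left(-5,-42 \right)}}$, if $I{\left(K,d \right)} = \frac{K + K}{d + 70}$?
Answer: $\frac{i \sqrt{3990}}{14} \approx 4.5119 i$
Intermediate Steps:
$I{\left(K,d \right)} = \frac{2 K}{70 + d}$
$\sqrt{-20 + I{\left(-5,-42 \right)}} = \sqrt{-20 + 2 \left(-5\right) \frac{1}{70 - 42}} = \sqrt{-20 + 2 \left(-5\right) \frac{1}{28}} = \sqrt{-20 - \frac{5}{14}} = \sqrt{- \frac{285}{14}} = \frac{i \sqrt{3990}}{14}$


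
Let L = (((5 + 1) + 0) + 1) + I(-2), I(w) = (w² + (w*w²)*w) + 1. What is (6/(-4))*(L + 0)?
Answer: -42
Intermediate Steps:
I(w) = 1 + w² + w⁴ (I(w) = (w² + w³*w) + 1 = (w² + w⁴) + 1 = 1 + w² + w⁴)
L = 28 (L = (((5 + 1) + 0) + 1) + (1 + (-2)² + (-2)⁴) = ((6 + 0) + 1) + (1 + 4 + 16) = (6 + 1) + 21 = 7 + 21 = 28)
(6/(-4))*(L + 0) = (6/(-4))*(28 + 0) = (6*(-¼))*28 = -3/2*28 = -42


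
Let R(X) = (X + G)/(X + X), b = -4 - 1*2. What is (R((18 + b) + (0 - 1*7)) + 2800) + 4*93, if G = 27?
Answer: 15876/5 ≈ 3175.2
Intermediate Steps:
b = -6 (b = -4 - 2 = -6)
R(X) = (27 + X)/(2*X) (R(X) = (X + 27)/(X + X) = (27 + X)/((2*X)) = (27 + X)*(1/(2*X)) = (27 + X)/(2*X))
(R((18 + b) + (0 - 1*7)) + 2800) + 4*93 = ((27 + ((18 - 6) + (0 - 1*7)))/(2*((18 - 6) + (0 - 1*7))) + 2800) + 4*93 = ((27 + (12 + (0 - 7)))/(2*(12 + (0 - 7))) + 2800) + 372 = ((27 + (12 - 7))/(2*(12 - 7)) + 2800) + 372 = ((½)*(27 + 5)/5 + 2800) + 372 = ((½)*(⅕)*32 + 2800) + 372 = (16/5 + 2800) + 372 = 14016/5 + 372 = 15876/5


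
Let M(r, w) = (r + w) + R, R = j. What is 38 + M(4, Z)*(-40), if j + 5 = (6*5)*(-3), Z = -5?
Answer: 3878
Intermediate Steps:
j = -95 (j = -5 + (6*5)*(-3) = -5 + 30*(-3) = -5 - 90 = -95)
R = -95
M(r, w) = -95 + r + w (M(r, w) = (r + w) - 95 = -95 + r + w)
38 + M(4, Z)*(-40) = 38 + (-95 + 4 - 5)*(-40) = 38 - 96*(-40) = 38 + 3840 = 3878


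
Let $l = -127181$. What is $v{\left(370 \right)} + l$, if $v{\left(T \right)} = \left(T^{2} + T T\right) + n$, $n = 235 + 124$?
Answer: $146978$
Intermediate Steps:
$n = 359$
$v{\left(T \right)} = 359 + 2 T^{2}$ ($v{\left(T \right)} = \left(T^{2} + T T\right) + 359 = \left(T^{2} + T^{2}\right) + 359 = 2 T^{2} + 359 = 359 + 2 T^{2}$)
$v{\left(370 \right)} + l = \left(359 + 2 \cdot 370^{2}\right) - 127181 = \left(359 + 2 \cdot 136900\right) - 127181 = \left(359 + 273800\right) - 127181 = 274159 - 127181 = 146978$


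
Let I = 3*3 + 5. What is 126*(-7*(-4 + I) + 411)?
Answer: 42966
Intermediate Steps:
I = 14 (I = 9 + 5 = 14)
126*(-7*(-4 + I) + 411) = 126*(-7*(-4 + 14) + 411) = 126*(-7*10 + 411) = 126*(-70 + 411) = 126*341 = 42966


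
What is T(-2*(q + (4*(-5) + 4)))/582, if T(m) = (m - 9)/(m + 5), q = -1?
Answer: 25/22698 ≈ 0.0011014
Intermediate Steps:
T(m) = (-9 + m)/(5 + m)
T(-2*(q + (4*(-5) + 4)))/582 = ((-9 - 2*(-1 + (4*(-5) + 4)))/(5 - 2*(-1 + (4*(-5) + 4))))/582 = ((-9 - 2*(-1 + (-20 + 4)))/(5 - 2*(-1 + (-20 + 4))))*(1/582) = ((-9 - 2*(-1 - 16))/(5 - 2*(-1 - 16)))*(1/582) = ((-9 - 2*(-17))/(5 - 2*(-17)))*(1/582) = ((-9 + 34)/(5 + 34))*(1/582) = (25/39)*(1/582) = 25/22698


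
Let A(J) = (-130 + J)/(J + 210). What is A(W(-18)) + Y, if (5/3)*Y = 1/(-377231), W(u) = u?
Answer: -69787879/90535440 ≈ -0.77083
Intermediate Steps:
A(J) = (-130 + J)/(210 + J)
Y = -3/1886155 (Y = (⅗)/(-377231) = (⅗)*(-1/377231) = -3/1886155 ≈ -1.5905e-6)
A(W(-18)) + Y = (-130 - 18)/(210 - 18) - 3/1886155 = -148/192 - 3/1886155 = (1/192)*(-148) - 3/1886155 = -37/48 - 3/1886155 = -69787879/90535440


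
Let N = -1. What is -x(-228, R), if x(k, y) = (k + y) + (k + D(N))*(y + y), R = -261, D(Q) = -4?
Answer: -120615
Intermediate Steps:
x(k, y) = k + y + 2*y*(-4 + k) (x(k, y) = (k + y) + (k - 4)*(y + y) = (k + y) + (-4 + k)*(2*y) = (k + y) + 2*y*(-4 + k) = k + y + 2*y*(-4 + k))
-x(-228, R) = -(-228 - 7*(-261) + 2*(-228)*(-261)) = -(-228 + 1827 + 119016) = -1*120615 = -120615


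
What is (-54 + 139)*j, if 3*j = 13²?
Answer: 14365/3 ≈ 4788.3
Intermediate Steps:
j = 169/3 (j = (⅓)*13² = (⅓)*169 = 169/3 ≈ 56.333)
(-54 + 139)*j = (-54 + 139)*(169/3) = 85*(169/3) = 14365/3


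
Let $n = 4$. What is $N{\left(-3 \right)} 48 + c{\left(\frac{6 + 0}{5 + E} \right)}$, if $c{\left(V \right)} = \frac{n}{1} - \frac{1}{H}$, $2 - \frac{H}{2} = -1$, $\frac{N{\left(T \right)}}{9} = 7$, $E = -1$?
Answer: $\frac{18167}{6} \approx 3027.8$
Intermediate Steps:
$N{\left(T \right)} = 63$ ($N{\left(T \right)} = 9 \cdot 7 = 63$)
$H = 6$ ($H = 4 - -2 = 4 + 2 = 6$)
$c{\left(V \right)} = \frac{23}{6}$ ($c{\left(V \right)} = \frac{4}{1} - \frac{1}{6} = 4 \cdot 1 - \frac{1}{6} = 4 - \frac{1}{6} = \frac{23}{6}$)
$N{\left(-3 \right)} 48 + c{\left(\frac{6 + 0}{5 + E} \right)} = 63 \cdot 48 + \frac{23}{6} = 3024 + \frac{23}{6} = \frac{18167}{6}$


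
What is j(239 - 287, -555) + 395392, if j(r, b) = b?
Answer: 394837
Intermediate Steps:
j(239 - 287, -555) + 395392 = -555 + 395392 = 394837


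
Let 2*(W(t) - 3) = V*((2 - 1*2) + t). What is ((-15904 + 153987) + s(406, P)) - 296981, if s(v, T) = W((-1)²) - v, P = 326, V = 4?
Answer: -159299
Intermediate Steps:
W(t) = 3 + 2*t (W(t) = 3 + (4*((2 - 1*2) + t))/2 = 3 + (4*((2 - 2) + t))/2 = 3 + (4*(0 + t))/2 = 3 + (4*t)/2 = 3 + 2*t)
s(v, T) = 5 - v (s(v, T) = (3 + 2*(-1)²) - v = (3 + 2*1) - v = (3 + 2) - v = 5 - v)
((-15904 + 153987) + s(406, P)) - 296981 = ((-15904 + 153987) + (5 - 1*406)) - 296981 = (138083 + (5 - 406)) - 296981 = (138083 - 401) - 296981 = 137682 - 296981 = -159299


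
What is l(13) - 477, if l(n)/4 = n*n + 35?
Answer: 339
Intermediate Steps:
l(n) = 140 + 4*n² (l(n) = 4*(n*n + 35) = 4*(n² + 35) = 4*(35 + n²) = 140 + 4*n²)
l(13) - 477 = (140 + 4*13²) - 477 = (140 + 4*169) - 477 = (140 + 676) - 477 = 816 - 477 = 339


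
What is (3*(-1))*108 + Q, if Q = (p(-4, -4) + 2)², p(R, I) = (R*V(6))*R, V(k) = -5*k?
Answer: 228160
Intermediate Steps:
p(R, I) = -30*R² (p(R, I) = (R*(-5*6))*R = (R*(-30))*R = (-30*R)*R = -30*R²)
Q = 228484 (Q = (-30*(-4)² + 2)² = (-30*16 + 2)² = (-480 + 2)² = (-478)² = 228484)
(3*(-1))*108 + Q = (3*(-1))*108 + 228484 = -3*108 + 228484 = -324 + 228484 = 228160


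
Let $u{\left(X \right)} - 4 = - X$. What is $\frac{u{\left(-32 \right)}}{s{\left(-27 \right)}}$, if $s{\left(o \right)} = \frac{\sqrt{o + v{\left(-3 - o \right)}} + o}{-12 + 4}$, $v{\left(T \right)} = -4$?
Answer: $\frac{972}{95} + \frac{36 i \sqrt{31}}{95} \approx 10.232 + 2.1099 i$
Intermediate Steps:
$u{\left(X \right)} = 4 - X$
$s{\left(o \right)} = - \frac{o}{8} - \frac{\sqrt{-4 + o}}{8}$ ($s{\left(o \right)} = \frac{\sqrt{o - 4} + o}{-12 + 4} = \frac{\sqrt{-4 + o} + o}{-8} = \left(o + \sqrt{-4 + o}\right) \left(- \frac{1}{8}\right) = - \frac{o}{8} - \frac{\sqrt{-4 + o}}{8}$)
$\frac{u{\left(-32 \right)}}{s{\left(-27 \right)}} = \frac{4 - -32}{\left(- \frac{1}{8}\right) \left(-27\right) - \frac{\sqrt{-4 - 27}}{8}} = \frac{4 + 32}{\frac{27}{8} - \frac{\sqrt{-31}}{8}} = \frac{36}{\frac{27}{8} - \frac{i \sqrt{31}}{8}}$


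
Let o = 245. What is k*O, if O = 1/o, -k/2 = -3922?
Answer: 7844/245 ≈ 32.016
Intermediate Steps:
k = 7844 (k = -2*(-3922) = 7844)
O = 1/245 ≈ 0.0040816
k*O = 7844*(1/245) = 7844/245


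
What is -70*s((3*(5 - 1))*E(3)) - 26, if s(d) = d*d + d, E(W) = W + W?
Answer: -367946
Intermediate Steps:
E(W) = 2*W
s(d) = d + d² (s(d) = d² + d = d + d²)
-70*s((3*(5 - 1))*E(3)) - 26 = -70*(3*(5 - 1))*(2*3)*(1 + (3*(5 - 1))*(2*3)) - 26 = -70*(3*4)*6*(1 + (3*4)*6) - 26 = -70*12*6*(1 + 12*6) - 26 = -5040*(1 + 72) - 26 = -5040*73 - 26 = -70*5256 - 26 = -367920 - 26 = -367946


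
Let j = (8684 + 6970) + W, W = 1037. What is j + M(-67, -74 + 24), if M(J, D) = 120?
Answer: 16811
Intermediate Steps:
j = 16691 (j = (8684 + 6970) + 1037 = 15654 + 1037 = 16691)
j + M(-67, -74 + 24) = 16691 + 120 = 16811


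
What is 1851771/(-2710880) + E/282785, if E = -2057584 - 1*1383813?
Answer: -1970573472319/153319240160 ≈ -12.853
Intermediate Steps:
E = -3441397 (E = -2057584 - 1383813 = -3441397)
1851771/(-2710880) + E/282785 = 1851771/(-2710880) - 3441397/282785 = 1851771*(-1/2710880) - 3441397*1/282785 = -1851771/2710880 - 3441397/282785 = -1970573472319/153319240160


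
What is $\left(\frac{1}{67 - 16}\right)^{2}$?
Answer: $\frac{1}{2601} \approx 0.00038447$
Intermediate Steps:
$\left(\frac{1}{67 - 16}\right)^{2} = \left(\frac{1}{51}\right)^{2} = \frac{1}{2601}$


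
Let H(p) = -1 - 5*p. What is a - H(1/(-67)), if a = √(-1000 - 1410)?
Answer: 62/67 + I*√2410 ≈ 0.92537 + 49.092*I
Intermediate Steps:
a = I*√2410 (a = √(-2410) = I*√2410 ≈ 49.092*I)
a - H(1/(-67)) = I*√2410 - (-1 - 5/(-67)) = I*√2410 - (-1 - 5*(-1/67)) = I*√2410 - (-1 + 5/67) = I*√2410 - 1*(-62/67) = I*√2410 + 62/67 = 62/67 + I*√2410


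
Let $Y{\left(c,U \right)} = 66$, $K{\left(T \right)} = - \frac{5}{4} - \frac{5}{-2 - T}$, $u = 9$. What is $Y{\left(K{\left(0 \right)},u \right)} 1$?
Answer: $66$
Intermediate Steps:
$K{\left(T \right)} = - \frac{5}{4} - \frac{5}{-2 - T}$ ($K{\left(T \right)} = \left(-5\right) \frac{1}{4} - \frac{5}{-2 - T} = - \frac{5}{4} - \frac{5}{-2 - T}$)
$Y{\left(K{\left(0 \right)},u \right)} 1 = 66 \cdot 1 = 66$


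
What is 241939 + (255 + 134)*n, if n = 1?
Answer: 242328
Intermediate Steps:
241939 + (255 + 134)*n = 241939 + (255 + 134)*1 = 241939 + 389*1 = 241939 + 389 = 242328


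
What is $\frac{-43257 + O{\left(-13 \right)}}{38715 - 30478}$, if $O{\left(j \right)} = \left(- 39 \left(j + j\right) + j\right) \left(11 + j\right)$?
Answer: $- \frac{45259}{8237} \approx -5.4946$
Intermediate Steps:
$O{\left(j \right)} = - 77 j \left(11 + j\right)$ ($O{\left(j \right)} = \left(- 39 \cdot 2 j + j\right) \left(11 + j\right) = \left(- 78 j + j\right) \left(11 + j\right) = - 77 j \left(11 + j\right)$)
$\frac{-43257 + O{\left(-13 \right)}}{38715 - 30478} = \frac{-43257 - - 1001 \left(11 - 13\right)}{38715 - 30478} = \frac{-43257 - \left(-1001\right) \left(-2\right)}{8237} = \left(-43257 - 2002\right) \frac{1}{8237} = \left(-45259\right) \frac{1}{8237} = - \frac{45259}{8237}$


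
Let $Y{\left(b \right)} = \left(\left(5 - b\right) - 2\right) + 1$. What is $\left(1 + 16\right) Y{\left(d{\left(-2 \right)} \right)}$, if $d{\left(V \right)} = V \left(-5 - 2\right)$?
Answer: $-170$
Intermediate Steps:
$d{\left(V \right)} = - 7 V$ ($d{\left(V \right)} = V \left(-7\right) = - 7 V$)
$Y{\left(b \right)} = 4 - b$ ($Y{\left(b \right)} = \left(3 - b\right) + 1 = 4 - b$)
$\left(1 + 16\right) Y{\left(d{\left(-2 \right)} \right)} = \left(1 + 16\right) \left(4 - \left(-7\right) \left(-2\right)\right) = 17 \left(4 - 14\right) = 17 \left(-10\right) = -170$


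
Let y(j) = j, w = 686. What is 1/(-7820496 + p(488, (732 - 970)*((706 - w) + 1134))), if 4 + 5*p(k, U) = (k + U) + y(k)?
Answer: -1/7875232 ≈ -1.2698e-7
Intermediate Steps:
p(k, U) = -⅘ + U/5 + 2*k/5 (p(k, U) = -⅘ + ((k + U) + k)/5 = -⅘ + ((U + k) + k)/5 = -⅘ + (U + 2*k)/5 = -⅘ + (U/5 + 2*k/5) = -⅘ + U/5 + 2*k/5)
1/(-7820496 + p(488, (732 - 970)*((706 - w) + 1134))) = 1/(-7820496 + (-⅘ + ((732 - 970)*((706 - 1*686) + 1134))/5 + (⅖)*488)) = 1/(-7820496 + (-⅘ + (-238*((706 - 686) + 1134))/5 + 976/5)) = 1/(-7820496 + (-⅘ + (-238*(20 + 1134))/5 + 976/5)) = 1/(-7820496 + (-⅘ + (-238*1154)/5 + 976/5)) = 1/(-7820496 + (-⅘ + (⅕)*(-274652) + 976/5)) = 1/(-7820496 + (-⅘ - 274652/5 + 976/5)) = 1/(-7820496 - 54736) = 1/(-7875232) = -1/7875232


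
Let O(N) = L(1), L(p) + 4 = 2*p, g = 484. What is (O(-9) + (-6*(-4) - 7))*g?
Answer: 7260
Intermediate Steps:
L(p) = -4 + 2*p
O(N) = -2 (O(N) = -4 + 2*1 = -4 + 2 = -2)
(O(-9) + (-6*(-4) - 7))*g = (-2 + (-6*(-4) - 7))*484 = (-2 + (24 - 7))*484 = (-2 + 17)*484 = 15*484 = 7260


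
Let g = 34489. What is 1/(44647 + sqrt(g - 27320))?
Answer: 44647/1993347440 - sqrt(7169)/1993347440 ≈ 2.2356e-5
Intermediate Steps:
1/(44647 + sqrt(g - 27320)) = 1/(44647 + sqrt(34489 - 27320)) = 1/(44647 + sqrt(7169))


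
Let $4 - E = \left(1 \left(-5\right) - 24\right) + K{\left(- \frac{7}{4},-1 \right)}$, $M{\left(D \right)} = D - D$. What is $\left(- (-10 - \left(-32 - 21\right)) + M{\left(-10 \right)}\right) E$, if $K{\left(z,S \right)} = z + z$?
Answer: $- \frac{3139}{2} \approx -1569.5$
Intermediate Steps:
$K{\left(z,S \right)} = 2 z$
$M{\left(D \right)} = 0$
$E = \frac{73}{2}$ ($E = 4 - \left(\left(1 \left(-5\right) - 24\right) + 2 \left(- \frac{7}{4}\right)\right) = 4 - \left(\left(-5 - 24\right) + 2 \left(\left(-7\right) \frac{1}{4}\right)\right) = 4 - \left(-29 + 2 \left(- \frac{7}{4}\right)\right) = 4 - \left(-29 - \frac{7}{2}\right) = 4 - - \frac{65}{2} = 4 + \frac{65}{2} = \frac{73}{2} \approx 36.5$)
$\left(- (-10 - \left(-32 - 21\right)) + M{\left(-10 \right)}\right) E = \left(- (-10 - \left(-32 - 21\right)) + 0\right) \frac{73}{2} = \left(- (-10 - -53) + 0\right) \frac{73}{2} = \left(- (-10 + 53) + 0\right) \frac{73}{2} = \left(\left(-1\right) 43 + 0\right) \frac{73}{2} = \left(-43 + 0\right) \frac{73}{2} = \left(-43\right) \frac{73}{2} = - \frac{3139}{2}$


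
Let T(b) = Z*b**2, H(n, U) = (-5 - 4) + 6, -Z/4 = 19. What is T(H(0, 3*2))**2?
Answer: 467856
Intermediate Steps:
Z = -76 (Z = -4*19 = -76)
H(n, U) = -3 (H(n, U) = -9 + 6 = -3)
T(b) = -76*b**2
T(H(0, 3*2))**2 = (-76*(-3)**2)**2 = (-76*9)**2 = (-684)**2 = 467856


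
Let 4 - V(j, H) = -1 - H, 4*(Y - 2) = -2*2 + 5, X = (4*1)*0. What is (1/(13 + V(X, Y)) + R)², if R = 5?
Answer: 167281/6561 ≈ 25.496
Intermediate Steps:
X = 0 (X = 4*0 = 0)
Y = 9/4 (Y = 2 + (-2*2 + 5)/4 = 2 + (-4 + 5)/4 = 2 + (¼)*1 = 2 + ¼ = 9/4 ≈ 2.2500)
V(j, H) = 5 + H (V(j, H) = 4 - (-1 - H) = 4 + (1 + H) = 5 + H)
(1/(13 + V(X, Y)) + R)² = (1/(13 + (5 + 9/4)) + 5)² = (1/(13 + 29/4) + 5)² = (1/(81/4) + 5)² = (4/81 + 5)² = (409/81)² = 167281/6561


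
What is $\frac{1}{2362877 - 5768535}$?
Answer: $- \frac{1}{3405658} \approx -2.9363 \cdot 10^{-7}$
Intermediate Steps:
$\frac{1}{2362877 - 5768535} = \frac{1}{-3405658} = - \frac{1}{3405658}$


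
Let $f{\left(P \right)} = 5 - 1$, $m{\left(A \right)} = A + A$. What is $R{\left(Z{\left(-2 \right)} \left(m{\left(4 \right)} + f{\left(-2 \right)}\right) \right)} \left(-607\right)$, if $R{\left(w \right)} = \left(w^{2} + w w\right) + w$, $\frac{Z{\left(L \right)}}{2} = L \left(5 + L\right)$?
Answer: $-25086096$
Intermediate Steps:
$m{\left(A \right)} = 2 A$
$Z{\left(L \right)} = 2 L \left(5 + L\right)$
$f{\left(P \right)} = 4$ ($f{\left(P \right)} = 5 - 1 = 4$)
$R{\left(w \right)} = w + 2 w^{2}$ ($R{\left(w \right)} = \left(w^{2} + w^{2}\right) + w = 2 w^{2} + w = w + 2 w^{2}$)
$R{\left(Z{\left(-2 \right)} \left(m{\left(4 \right)} + f{\left(-2 \right)}\right) \right)} \left(-607\right) = 2 \left(-2\right) \left(5 - 2\right) \left(2 \cdot 4 + 4\right) \left(1 + 2 \cdot 2 \left(-2\right) \left(5 - 2\right) \left(2 \cdot 4 + 4\right)\right) \left(-607\right) = 2 \left(-2\right) 3 \left(8 + 4\right) \left(1 + 2 \cdot 2 \left(-2\right) 3 \left(8 + 4\right)\right) \left(-607\right) = \left(-12\right) 12 \left(1 + 2 \left(\left(-12\right) 12\right)\right) \left(-607\right) = - 144 \left(1 + 2 \left(-144\right)\right) \left(-607\right) = - 144 \left(1 - 288\right) \left(-607\right) = \left(-144\right) \left(-287\right) \left(-607\right) = 41328 \left(-607\right) = -25086096$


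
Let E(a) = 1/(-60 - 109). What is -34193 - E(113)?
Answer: -5778616/169 ≈ -34193.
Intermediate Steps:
E(a) = -1/169 (E(a) = 1/(-169) = -1/169)
-34193 - E(113) = -34193 - 1*(-1/169) = -34193 + 1/169 = -5778616/169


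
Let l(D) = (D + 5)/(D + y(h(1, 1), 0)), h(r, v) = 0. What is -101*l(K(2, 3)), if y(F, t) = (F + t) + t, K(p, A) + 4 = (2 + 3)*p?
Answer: -1111/6 ≈ -185.17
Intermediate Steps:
K(p, A) = -4 + 5*p (K(p, A) = -4 + (2 + 3)*p = -4 + 5*p)
y(F, t) = F + 2*t
l(D) = (5 + D)/D (l(D) = (D + 5)/(D + (0 + 2*0)) = (5 + D)/(D + (0 + 0)) = (5 + D)/(D + 0) = (5 + D)/D)
-101*l(K(2, 3)) = -101*(5 + (-4 + 5*2))/(-4 + 5*2) = -101*(5 + (-4 + 10))/(-4 + 10) = -101*(5 + 6)/6 = -101*11/6 = -1111/6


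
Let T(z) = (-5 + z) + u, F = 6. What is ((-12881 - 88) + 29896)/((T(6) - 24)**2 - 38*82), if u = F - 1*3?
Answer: -16927/2716 ≈ -6.2323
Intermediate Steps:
u = 3 (u = 6 - 1*3 = 6 - 3 = 3)
T(z) = -2 + z (T(z) = (-5 + z) + 3 = -2 + z)
((-12881 - 88) + 29896)/((T(6) - 24)**2 - 38*82) = ((-12881 - 88) + 29896)/(((-2 + 6) - 24)**2 - 38*82) = (-12969 + 29896)/((4 - 24)**2 - 3116) = 16927/((-20)**2 - 3116) = 16927/(400 - 3116) = 16927/(-2716) = 16927*(-1/2716) = -16927/2716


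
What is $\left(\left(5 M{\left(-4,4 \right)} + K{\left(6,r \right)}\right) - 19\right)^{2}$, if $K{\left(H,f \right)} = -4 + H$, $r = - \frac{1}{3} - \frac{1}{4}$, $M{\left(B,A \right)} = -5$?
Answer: $1764$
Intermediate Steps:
$r = - \frac{7}{12}$ ($r = \left(-1\right) \frac{1}{3} - \frac{1}{4} = - \frac{1}{3} - \frac{1}{4} = - \frac{7}{12} \approx -0.58333$)
$\left(\left(5 M{\left(-4,4 \right)} + K{\left(6,r \right)}\right) - 19\right)^{2} = \left(\left(5 \left(-5\right) + \left(-4 + 6\right)\right) - 19\right)^{2} = \left(\left(-25 + 2\right) - 19\right)^{2} = \left(-23 - 19\right)^{2} = \left(-42\right)^{2} = 1764$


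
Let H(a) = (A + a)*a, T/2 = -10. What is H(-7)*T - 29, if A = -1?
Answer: -1149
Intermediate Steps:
T = -20 (T = 2*(-10) = -20)
H(a) = a*(-1 + a) (H(a) = (-1 + a)*a = a*(-1 + a))
H(-7)*T - 29 = -7*(-1 - 7)*(-20) - 29 = -7*(-8)*(-20) - 29 = 56*(-20) - 29 = -1120 - 29 = -1149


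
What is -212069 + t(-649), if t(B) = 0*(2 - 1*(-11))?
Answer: -212069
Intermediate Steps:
t(B) = 0 (t(B) = 0*(2 + 11) = 0*13 = 0)
-212069 + t(-649) = -212069 + 0 = -212069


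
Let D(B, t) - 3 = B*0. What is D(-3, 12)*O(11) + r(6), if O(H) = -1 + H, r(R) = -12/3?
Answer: 26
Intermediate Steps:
r(R) = -4 (r(R) = -12*⅓ = -4)
D(B, t) = 3 (D(B, t) = 3 + B*0 = 3 + 0 = 3)
D(-3, 12)*O(11) + r(6) = 3*(-1 + 11) - 4 = 3*10 - 4 = 30 - 4 = 26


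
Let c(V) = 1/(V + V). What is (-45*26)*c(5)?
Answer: -117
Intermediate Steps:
c(V) = 1/(2*V)
(-45*26)*c(5) = (-45*26)*((½)/5) = -585/5 = -1170*⅒ = -117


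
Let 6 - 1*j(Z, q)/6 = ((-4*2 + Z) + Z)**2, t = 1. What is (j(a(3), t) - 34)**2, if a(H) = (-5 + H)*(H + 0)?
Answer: 5750404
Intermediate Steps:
a(H) = H*(-5 + H) (a(H) = (-5 + H)*H = H*(-5 + H))
j(Z, q) = 36 - 6*(-8 + 2*Z)**2 (j(Z, q) = 36 - 6*((-4*2 + Z) + Z)**2 = 36 - 6*((-8 + Z) + Z)**2 = 36 - 6*(-8 + 2*Z)**2)
(j(a(3), t) - 34)**2 = ((36 - 24*(-4 + 3*(-5 + 3))**2) - 34)**2 = ((36 - 24*(-4 + 3*(-2))**2) - 34)**2 = ((36 - 24*(-4 - 6)**2) - 34)**2 = ((36 - 24*(-10)**2) - 34)**2 = ((36 - 24*100) - 34)**2 = ((36 - 2400) - 34)**2 = (-2364 - 34)**2 = (-2398)**2 = 5750404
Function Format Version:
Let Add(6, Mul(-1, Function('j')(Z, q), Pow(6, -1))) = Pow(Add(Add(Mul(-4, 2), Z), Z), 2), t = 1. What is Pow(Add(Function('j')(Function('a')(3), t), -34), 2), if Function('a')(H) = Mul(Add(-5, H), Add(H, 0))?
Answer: 5750404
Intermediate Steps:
Function('a')(H) = Mul(H, Add(-5, H)) (Function('a')(H) = Mul(Add(-5, H), H) = Mul(H, Add(-5, H)))
Function('j')(Z, q) = Add(36, Mul(-6, Pow(Add(-8, Mul(2, Z)), 2))) (Function('j')(Z, q) = Add(36, Mul(-6, Pow(Add(Add(Mul(-4, 2), Z), Z), 2))) = Add(36, Mul(-6, Pow(Add(Add(-8, Z), Z), 2))) = Add(36, Mul(-6, Pow(Add(-8, Mul(2, Z)), 2))))
Pow(Add(Function('j')(Function('a')(3), t), -34), 2) = Pow(Add(Add(36, Mul(-24, Pow(Add(-4, Mul(3, Add(-5, 3))), 2))), -34), 2) = Pow(Add(Add(36, Mul(-24, Pow(Add(-4, Mul(3, -2)), 2))), -34), 2) = Pow(Add(Add(36, Mul(-24, Pow(Add(-4, -6), 2))), -34), 2) = Pow(Add(Add(36, Mul(-24, Pow(-10, 2))), -34), 2) = Pow(Add(Add(36, Mul(-24, 100)), -34), 2) = Pow(Add(Add(36, -2400), -34), 2) = Pow(Add(-2364, -34), 2) = Pow(-2398, 2) = 5750404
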